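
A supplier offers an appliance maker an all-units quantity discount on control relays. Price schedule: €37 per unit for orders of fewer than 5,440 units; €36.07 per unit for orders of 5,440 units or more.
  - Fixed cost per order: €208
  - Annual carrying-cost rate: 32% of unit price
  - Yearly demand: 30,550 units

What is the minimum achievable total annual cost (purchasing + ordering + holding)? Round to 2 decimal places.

€1,134,501.92

H₁ = 32%×€37 = €11.8400;  H₂ = 32%×€36.07 = €11.5424
EOQ₁ = √(2×30,550×208/11.8400) = 1,036.04  (< 5,440, feasible at tier 1)
EOQ₂ = √(2×30,550×208/11.5424) = 1,049.31  (< 5,440 → use Q = 5,440 at tier-2 price)
TC(tier 1 (EOQ₁), Q≈1,036.0) = €1,142,616.71
TC(tier 2, Q≈5,440.0) = €1,134,501.92
Minimum at tier 2: €1,134,501.92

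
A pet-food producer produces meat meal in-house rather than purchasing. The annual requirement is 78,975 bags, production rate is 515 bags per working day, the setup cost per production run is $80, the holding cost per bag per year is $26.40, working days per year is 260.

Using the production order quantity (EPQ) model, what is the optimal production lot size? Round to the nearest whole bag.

Daily demand d = 78,975/260 = 303.750; p = 515; 1 − d/p = 0.41019
EPQ = √(2DS / (H(1 − d/p)))
    = √(2 × 78,975 × 80 / (26.4 × 0.41019)) ≈ 1,080.21

1,080 bags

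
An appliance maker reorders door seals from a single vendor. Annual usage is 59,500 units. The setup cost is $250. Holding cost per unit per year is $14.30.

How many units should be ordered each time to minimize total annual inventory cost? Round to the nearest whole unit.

1,442 units

2DS/H = 2·59,500·250/14.3 = 2,080,419.58
EOQ = √2,080,419.58 ≈ 1,442.37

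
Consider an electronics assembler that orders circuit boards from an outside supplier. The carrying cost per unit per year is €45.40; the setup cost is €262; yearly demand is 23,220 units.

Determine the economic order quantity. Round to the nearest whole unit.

Q* = √(2·D·S / H) = √(2·23,220·262 / 45.4) = √268,001.8 ≈ 517.69

518 units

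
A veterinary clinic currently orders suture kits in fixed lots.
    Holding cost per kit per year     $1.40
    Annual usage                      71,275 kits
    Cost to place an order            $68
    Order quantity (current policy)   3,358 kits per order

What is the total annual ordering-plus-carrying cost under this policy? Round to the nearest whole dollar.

Annual ordering cost = (D/Q)·S = (71,275/3,358) × 68 = $1,443.33
Annual holding cost  = (Q/2)·H = (3,358/2) × 1.4 = $2,350.60
Total = $1,443.33 + $2,350.60 = $3,793.93

$3,794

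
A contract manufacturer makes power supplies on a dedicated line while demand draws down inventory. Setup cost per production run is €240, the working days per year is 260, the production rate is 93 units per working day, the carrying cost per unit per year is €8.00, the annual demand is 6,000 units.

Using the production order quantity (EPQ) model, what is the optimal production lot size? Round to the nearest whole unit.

d = 6,000/260 = 23.0769 units/day;  effective holding cost H(1 − d/p) = 8·(1 − 23.0769/93) = 6.01489
Q* = √(2DS / H_eff) = √(2·6,000·240 / 6.01489) ≈ 691.96

692 units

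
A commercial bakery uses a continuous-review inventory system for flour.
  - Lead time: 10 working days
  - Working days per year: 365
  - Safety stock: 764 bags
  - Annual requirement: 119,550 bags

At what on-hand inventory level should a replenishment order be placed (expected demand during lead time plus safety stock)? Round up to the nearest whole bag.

Daily demand d = 119,550 / 365 = 327.534 bags/day
Demand during lead time = 327.534 × 10 = 3,275.34
Reorder point = 3,275.34 + 764 = 4,039.34 → round up

4,040 bags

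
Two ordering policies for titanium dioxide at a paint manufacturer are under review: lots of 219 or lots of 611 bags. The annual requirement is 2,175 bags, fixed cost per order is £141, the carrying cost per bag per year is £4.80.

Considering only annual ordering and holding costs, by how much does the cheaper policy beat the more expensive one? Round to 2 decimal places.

£42.38

Annual cost at Q: ordering D·S/Q plus holding Q·H/2.
TC(219) = (2,175/219)×141 + (219/2)×4.8 = £1,925.94
TC(611) = (2,175/611)×141 + (611/2)×4.8 = £1,968.32
Cheaper: Q = 219.  Difference = £42.38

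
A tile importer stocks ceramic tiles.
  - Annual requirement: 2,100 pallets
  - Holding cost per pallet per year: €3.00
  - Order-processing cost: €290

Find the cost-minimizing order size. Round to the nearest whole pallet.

637 pallets

EOQ = √(2DS/H) = √(2 × 2,100 × 290 / 3)
    = √(406,000.00) ≈ 637.18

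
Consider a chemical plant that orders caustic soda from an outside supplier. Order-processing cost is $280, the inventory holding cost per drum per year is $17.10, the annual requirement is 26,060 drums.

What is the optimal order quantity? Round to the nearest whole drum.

Optimal lot size Q* = (2 × 26,060 × $280 / $17.1)^½ ≈ 923.81

924 drums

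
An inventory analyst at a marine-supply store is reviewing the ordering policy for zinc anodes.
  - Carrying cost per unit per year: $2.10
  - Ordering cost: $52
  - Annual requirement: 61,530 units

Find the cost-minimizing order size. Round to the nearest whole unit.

Q* = √(2·D·S / H) = √(2·61,530·52 / 2.1) = √3,047,200.0 ≈ 1,745.62

1,746 units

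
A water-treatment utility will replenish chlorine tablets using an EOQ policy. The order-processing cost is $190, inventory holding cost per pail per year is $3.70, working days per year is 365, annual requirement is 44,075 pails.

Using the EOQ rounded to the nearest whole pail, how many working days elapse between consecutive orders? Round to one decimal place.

EOQ = √(2DS/H) = √(2 × 44,075 × 190 / 3.7)
    = √(4,526,621.62) ≈ 2,127.59 → Q = 2,128 pails
Days between orders = 365 / (D/Q) = 365 / 20.712 ≈ 17.623

17.6 days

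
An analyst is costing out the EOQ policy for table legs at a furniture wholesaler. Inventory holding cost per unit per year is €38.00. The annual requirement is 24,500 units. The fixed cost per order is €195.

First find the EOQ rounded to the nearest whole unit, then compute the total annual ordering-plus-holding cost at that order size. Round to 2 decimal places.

EOQ = √(2DS/H) = √(2 × 24,500 × 195 / 38)
    = √(251,447.37) ≈ 501.45 → Q = 501 units
Orders/yr = 24,500/501 = 48.902; ordering cost = 48.902 × €195 = €9,535.93
Average inventory = 501/2 = 250.5; holding cost = 250.5 × €38 = €9,519.00
Total = €9,535.93 + €9,519.00 = €19,054.93

€19,054.93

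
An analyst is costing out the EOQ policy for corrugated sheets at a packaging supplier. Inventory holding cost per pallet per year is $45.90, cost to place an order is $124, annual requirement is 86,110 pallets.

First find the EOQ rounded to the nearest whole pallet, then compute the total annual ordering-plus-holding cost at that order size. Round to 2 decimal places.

2DS/H = 2·86,110·124/45.9 = 465,256.64
EOQ = √465,256.64 ≈ 682.10 → Q = 682 pallets
Ordering: D/Q × S = 86,110/682 × $124 = $15,656.36
Holding:  Q/2 × H = 682/2 × $45.9 = $15,651.90
Total = $15,656.36 + $15,651.90 = $31,308.26

$31,308.26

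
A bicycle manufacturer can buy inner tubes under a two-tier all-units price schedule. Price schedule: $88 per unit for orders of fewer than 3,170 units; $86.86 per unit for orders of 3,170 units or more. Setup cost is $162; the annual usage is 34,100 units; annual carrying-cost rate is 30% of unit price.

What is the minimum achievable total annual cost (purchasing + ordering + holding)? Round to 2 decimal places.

$3,004,970.58

H₁ = 30%×$88 = $26.4000;  H₂ = 30%×$86.86 = $26.0580
EOQ₁ = √(2×34,100×162/26.4000) = 646.92  (< 3,170, feasible at tier 1)
EOQ₂ = √(2×34,100×162/26.0580) = 651.15  (< 3,170 → use Q = 3,170 at tier-2 price)
TC(tier 1 (EOQ₁), Q≈646.9) = $3,017,878.58
TC(tier 2, Q≈3,170.0) = $3,004,970.58
Minimum at tier 2: $3,004,970.58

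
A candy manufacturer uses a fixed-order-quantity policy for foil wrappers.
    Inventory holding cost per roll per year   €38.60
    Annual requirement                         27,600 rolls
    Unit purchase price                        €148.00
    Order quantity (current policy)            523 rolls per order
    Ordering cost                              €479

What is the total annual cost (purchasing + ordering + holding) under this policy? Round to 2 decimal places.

Ordering: D/Q × S = 27,600/523 × €479 = €25,278.01
Holding:  Q/2 × H = 523/2 × €38.6 = €10,093.90
Purchase cost = D·C = 27,600 × 148 = €4,084,800.00
Total = €25,278.01 + €10,093.90 + €4,084,800.00 = €4,120,171.91

€4,120,171.91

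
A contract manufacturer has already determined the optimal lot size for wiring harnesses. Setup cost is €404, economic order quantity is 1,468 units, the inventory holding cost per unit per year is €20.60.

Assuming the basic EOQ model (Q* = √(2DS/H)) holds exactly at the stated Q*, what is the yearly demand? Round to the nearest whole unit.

54,942 units per year

Since Q* = (2DS/H)^½, squaring gives Q*²·H = 2DS.
D = Q²H / (2S) = 1,468² × 20.6 / (2 × 404) = 54,942.44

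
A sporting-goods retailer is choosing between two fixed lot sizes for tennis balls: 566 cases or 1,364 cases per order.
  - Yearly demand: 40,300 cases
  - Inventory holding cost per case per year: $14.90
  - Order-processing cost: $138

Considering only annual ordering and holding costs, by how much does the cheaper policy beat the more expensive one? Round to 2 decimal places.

For each Q, cost = (D/Q)·S + (Q/2)·H.
TC(566) = (40,300/566)×138 + (566/2)×14.9 = $14,042.50
TC(1,364) = (40,300/1,364)×138 + (1,364/2)×14.9 = $14,239.07
Cheaper: Q = 566.  Difference = $196.58

$196.58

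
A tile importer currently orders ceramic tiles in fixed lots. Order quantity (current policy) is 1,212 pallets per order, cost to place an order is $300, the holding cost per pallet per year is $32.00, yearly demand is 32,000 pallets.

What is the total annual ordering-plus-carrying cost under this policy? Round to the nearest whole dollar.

Annual ordering cost = (D/Q)·S = (32,000/1,212) × 300 = $7,920.79
Annual holding cost  = (Q/2)·H = (1,212/2) × 32 = $19,392.00
Total = $7,920.79 + $19,392.00 = $27,312.79

$27,313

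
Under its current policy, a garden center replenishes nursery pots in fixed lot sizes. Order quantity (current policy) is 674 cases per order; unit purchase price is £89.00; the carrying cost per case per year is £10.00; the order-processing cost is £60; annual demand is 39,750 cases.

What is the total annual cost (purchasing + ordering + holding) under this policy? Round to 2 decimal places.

Orders/yr = 39,750/674 = 58.976; ordering cost = 58.976 × £60 = £3,538.58
Average inventory = 674/2 = 337; holding cost = 337 × £10 = £3,370.00
Purchase cost = D·C = 39,750 × 89 = £3,537,750.00
Total = £3,538.58 + £3,370.00 + £3,537,750.00 = £3,544,658.58

£3,544,658.58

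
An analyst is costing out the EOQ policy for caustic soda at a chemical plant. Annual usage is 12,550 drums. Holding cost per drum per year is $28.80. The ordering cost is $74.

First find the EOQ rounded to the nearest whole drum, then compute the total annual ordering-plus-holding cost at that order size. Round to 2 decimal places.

$7,313.90

Optimal lot size Q* = (2 × 12,550 × $74 / $28.8)^½ ≈ 253.95 → Q = 254 drums
Annual ordering cost = (D/Q)·S = (12,550/254) × 74 = $3,656.30
Annual holding cost  = (Q/2)·H = (254/2) × 28.8 = $3,657.60
Total = $3,656.30 + $3,657.60 = $7,313.90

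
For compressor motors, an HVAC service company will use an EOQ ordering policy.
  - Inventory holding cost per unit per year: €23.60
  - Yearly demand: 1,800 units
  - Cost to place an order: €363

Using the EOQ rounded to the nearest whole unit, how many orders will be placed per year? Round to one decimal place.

2DS/H = 2·1,800·363/23.6 = 55,372.88
EOQ = √55,372.88 ≈ 235.31 → Q = 235
N = D/Q = 1,800/235 ≈ 7.660 orders/yr

7.7 orders per year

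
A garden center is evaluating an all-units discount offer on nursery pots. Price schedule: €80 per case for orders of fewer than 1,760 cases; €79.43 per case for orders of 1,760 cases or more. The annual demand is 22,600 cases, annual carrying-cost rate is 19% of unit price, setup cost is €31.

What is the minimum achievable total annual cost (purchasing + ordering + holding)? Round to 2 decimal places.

H₁ = 19%×€80 = €15.2000;  H₂ = 19%×€79.43 = €15.0917
EOQ₁ = √(2×22,600×31/15.2000) = 303.62  (< 1,760, feasible at tier 1)
EOQ₂ = √(2×22,600×31/15.0917) = 304.71  (< 1,760 → use Q = 1,760 at tier-2 price)
TC(tier 1 (EOQ₁), Q≈303.6) = €1,812,615.00
TC(tier 2, Q≈1,760.0) = €1,808,796.76
Minimum at tier 2: €1,808,796.76

€1,808,796.76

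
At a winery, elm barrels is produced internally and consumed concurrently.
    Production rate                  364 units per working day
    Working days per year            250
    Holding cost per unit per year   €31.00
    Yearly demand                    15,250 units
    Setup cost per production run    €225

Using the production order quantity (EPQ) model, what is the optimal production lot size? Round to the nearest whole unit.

d = 15,250/250 = 61.0000 units/day;  effective holding cost H(1 − d/p) = 31·(1 − 61.0000/364) = 25.80495
Q* = √(2DS / H_eff) = √(2·15,250·225 / 25.80495) ≈ 515.69

516 units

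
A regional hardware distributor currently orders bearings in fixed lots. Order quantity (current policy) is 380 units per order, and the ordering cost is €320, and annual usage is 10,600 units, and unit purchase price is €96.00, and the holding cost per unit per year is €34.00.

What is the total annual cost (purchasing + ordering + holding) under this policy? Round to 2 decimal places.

€1,032,986.32

Orders/yr = 10,600/380 = 27.895; ordering cost = 27.895 × €320 = €8,926.32
Average inventory = 380/2 = 190; holding cost = 190 × €34 = €6,460.00
Purchase cost = D·C = 10,600 × 96 = €1,017,600.00
Total = €8,926.32 + €6,460.00 + €1,017,600.00 = €1,032,986.32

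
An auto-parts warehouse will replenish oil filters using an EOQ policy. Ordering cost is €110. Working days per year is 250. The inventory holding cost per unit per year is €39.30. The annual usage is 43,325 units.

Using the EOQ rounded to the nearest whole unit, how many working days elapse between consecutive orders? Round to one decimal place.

EOQ = √(2DS/H) = √(2 × 43,325 × 110 / 39.3)
    = √(242,531.81) ≈ 492.48 → Q = 492 units
T = Q/D × 250 days = 492/43,325 × 250 = 2.839 days

2.8 days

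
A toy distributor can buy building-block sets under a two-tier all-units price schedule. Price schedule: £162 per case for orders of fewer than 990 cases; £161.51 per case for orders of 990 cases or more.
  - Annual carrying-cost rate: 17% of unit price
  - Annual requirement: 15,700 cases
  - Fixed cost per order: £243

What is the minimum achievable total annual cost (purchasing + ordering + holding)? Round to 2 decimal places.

H₁ = 17%×£162 = £27.5400;  H₂ = 17%×£161.51 = £27.4567
EOQ₁ = √(2×15,700×243/27.5400) = 526.36  (< 990, feasible at tier 1)
EOQ₂ = √(2×15,700×243/27.4567) = 527.16  (< 990 → use Q = 990 at tier-2 price)
TC(tier 1 (EOQ₁), Q≈526.4) = £2,557,896.06
TC(tier 2, Q≈990.0) = £2,553,151.70
Minimum at tier 2: £2,553,151.70

£2,553,151.70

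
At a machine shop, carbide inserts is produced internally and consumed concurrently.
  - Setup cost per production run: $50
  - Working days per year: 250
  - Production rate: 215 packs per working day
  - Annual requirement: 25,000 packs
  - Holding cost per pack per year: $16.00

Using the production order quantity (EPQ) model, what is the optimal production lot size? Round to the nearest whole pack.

540 packs

Daily demand d = 25,000/250 = 100.000; p = 215; 1 − d/p = 0.53488
EPQ = √(2DS / (H(1 − d/p)))
    = √(2 × 25,000 × 50 / (16 × 0.53488)) ≈ 540.48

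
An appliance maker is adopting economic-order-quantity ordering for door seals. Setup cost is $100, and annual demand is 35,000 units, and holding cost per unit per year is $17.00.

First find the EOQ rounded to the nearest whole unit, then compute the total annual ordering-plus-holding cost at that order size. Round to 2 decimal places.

$10,908.71

EOQ = √(2DS/H) = √(2 × 35,000 × 100 / 17)
    = √(411,764.71) ≈ 641.69 → Q = 642 units
Annual ordering cost = (D/Q)·S = (35,000/642) × 100 = $5,451.71
Annual holding cost  = (Q/2)·H = (642/2) × 17 = $5,457.00
Total = $5,451.71 + $5,457.00 = $10,908.71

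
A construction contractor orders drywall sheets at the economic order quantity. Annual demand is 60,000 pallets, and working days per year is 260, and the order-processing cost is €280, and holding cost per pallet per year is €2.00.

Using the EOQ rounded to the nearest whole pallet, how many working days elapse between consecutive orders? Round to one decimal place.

17.8 days

Q* = √(2·D·S / H) = √(2·60,000·280 / 2) = √16,800,000.0 ≈ 4,098.78 → Q = 4,099 pallets
Cycle time = (working days × Q)/D = (260 × 4,099) / 60,000 = 17.762 days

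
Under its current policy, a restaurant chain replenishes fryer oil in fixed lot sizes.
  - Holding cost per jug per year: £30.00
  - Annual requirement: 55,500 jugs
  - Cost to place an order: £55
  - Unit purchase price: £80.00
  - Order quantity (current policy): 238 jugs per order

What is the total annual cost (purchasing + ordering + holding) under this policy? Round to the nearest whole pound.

£4,456,396

Orders/yr = 55,500/238 = 233.193; ordering cost = 233.193 × £55 = £12,825.63
Average inventory = 238/2 = 119; holding cost = 119 × £30 = £3,570.00
Purchase cost = D·C = 55,500 × 80 = £4,440,000.00
Total = £12,825.63 + £3,570.00 + £4,440,000.00 = £4,456,395.63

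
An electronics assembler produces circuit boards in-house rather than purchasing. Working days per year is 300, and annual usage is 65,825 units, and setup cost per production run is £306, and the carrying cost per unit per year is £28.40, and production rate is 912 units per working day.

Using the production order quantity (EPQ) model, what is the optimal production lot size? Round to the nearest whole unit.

1,367 units

d = 65,825/300 = 219.4167 units/day;  effective holding cost H(1 − d/p) = 28.4·(1 − 219.4167/912) = 21.56729
Q* = √(2DS / H_eff) = √(2·65,825·306 / 21.56729) ≈ 1,366.70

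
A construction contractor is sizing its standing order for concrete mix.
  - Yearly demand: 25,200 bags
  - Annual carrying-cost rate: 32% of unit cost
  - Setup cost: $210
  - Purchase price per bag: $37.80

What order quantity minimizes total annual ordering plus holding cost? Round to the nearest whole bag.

935 bags

Carrying cost H = $37.8 × 32% = $12.0960/bag/yr
2DS/H = 2·25,200·210/12.096 = 875,000.00
EOQ = √875,000.00 ≈ 935.41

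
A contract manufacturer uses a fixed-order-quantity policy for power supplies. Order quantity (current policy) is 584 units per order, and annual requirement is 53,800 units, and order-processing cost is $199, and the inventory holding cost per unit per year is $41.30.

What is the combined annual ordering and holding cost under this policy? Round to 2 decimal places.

$30,392.13

Annual ordering cost = (D/Q)·S = (53,800/584) × 199 = $18,332.53
Annual holding cost  = (Q/2)·H = (584/2) × 41.3 = $12,059.60
Total = $18,332.53 + $12,059.60 = $30,392.13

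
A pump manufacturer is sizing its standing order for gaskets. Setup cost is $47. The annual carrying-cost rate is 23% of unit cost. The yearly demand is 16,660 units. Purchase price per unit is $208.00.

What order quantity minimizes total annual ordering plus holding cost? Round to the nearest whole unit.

181 units

H = i·C = 0.23 × $208 = $47.8400 per unit-year
Optimal lot size Q* = (2 × 16,660 × $47 / $47.84)^½ ≈ 180.93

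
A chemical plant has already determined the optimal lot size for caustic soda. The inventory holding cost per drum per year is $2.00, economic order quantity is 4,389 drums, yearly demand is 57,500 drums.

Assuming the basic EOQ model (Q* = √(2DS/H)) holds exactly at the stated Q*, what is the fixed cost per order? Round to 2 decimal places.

$335.01

EOQ relation: Q² = 2DS/H, so rearrange for the unknown.
S = Q²H / (2D) = 4,389² × 2 / (2 × 57,500) = 335.0143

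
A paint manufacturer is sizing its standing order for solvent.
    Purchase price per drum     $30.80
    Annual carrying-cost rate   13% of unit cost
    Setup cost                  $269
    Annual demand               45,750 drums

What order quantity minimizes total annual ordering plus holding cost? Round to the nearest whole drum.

2,479 drums

H = i·C = 0.13 × $30.8 = $4.0040 per drum-year
2DS/H = 2·45,750·269/4.004 = 6,147,227.77
EOQ = √6,147,227.77 ≈ 2,479.36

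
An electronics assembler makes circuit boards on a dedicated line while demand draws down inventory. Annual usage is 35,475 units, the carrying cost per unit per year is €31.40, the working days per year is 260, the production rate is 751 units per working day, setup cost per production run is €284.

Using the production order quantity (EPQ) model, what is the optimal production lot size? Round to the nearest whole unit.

d = 35,475/260 = 136.4423 units/day;  effective holding cost H(1 − d/p) = 31.4·(1 − 136.4423/751) = 25.69522
Q* = √(2DS / H_eff) = √(2·35,475·284 / 25.69522) ≈ 885.54

886 units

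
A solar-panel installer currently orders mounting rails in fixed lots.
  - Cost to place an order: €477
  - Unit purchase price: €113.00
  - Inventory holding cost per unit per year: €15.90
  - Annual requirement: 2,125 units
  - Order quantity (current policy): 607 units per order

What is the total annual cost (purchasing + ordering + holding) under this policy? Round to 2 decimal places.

Ordering: D/Q × S = 2,125/607 × €477 = €1,669.89
Holding:  Q/2 × H = 607/2 × €15.9 = €4,825.65
Purchase cost = D·C = 2,125 × 113 = €240,125.00
Total = €1,669.89 + €4,825.65 + €240,125.00 = €246,620.54

€246,620.54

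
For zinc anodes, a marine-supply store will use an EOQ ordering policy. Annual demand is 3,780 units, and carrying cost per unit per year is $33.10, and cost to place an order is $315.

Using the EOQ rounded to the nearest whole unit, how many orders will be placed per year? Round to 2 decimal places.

14.10 orders per year

Optimal lot size Q* = (2 × 3,780 × $315 / $33.1)^½ ≈ 268.23 → Q = 268
Orders per year = D/Q = 3,780 / 268 = 14.104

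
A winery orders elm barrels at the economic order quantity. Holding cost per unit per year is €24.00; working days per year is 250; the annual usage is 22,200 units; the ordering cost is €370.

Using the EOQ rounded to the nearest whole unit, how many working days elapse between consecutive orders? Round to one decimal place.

9.3 days

Q* = √(2·D·S / H) = √(2·22,200·370 / 24) = √684,500.0 ≈ 827.35 → Q = 827 units
Cycle time = (working days × Q)/D = (250 × 827) / 22,200 = 9.313 days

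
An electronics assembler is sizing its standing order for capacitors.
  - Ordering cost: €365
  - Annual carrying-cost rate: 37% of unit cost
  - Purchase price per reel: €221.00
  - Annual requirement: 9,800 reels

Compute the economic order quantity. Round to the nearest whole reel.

H = i·C = 0.37 × €221 = €81.7700 per reel-year
Optimal lot size Q* = (2 × 9,800 × €365 / €81.77)^½ ≈ 295.79

296 reels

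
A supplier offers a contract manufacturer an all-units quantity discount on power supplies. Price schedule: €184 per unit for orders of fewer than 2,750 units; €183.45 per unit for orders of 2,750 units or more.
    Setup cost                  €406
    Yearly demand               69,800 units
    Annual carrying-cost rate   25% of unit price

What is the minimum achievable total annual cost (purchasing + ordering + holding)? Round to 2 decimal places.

H₁ = 25%×€184 = €46.0000;  H₂ = 25%×€183.45 = €45.8625
EOQ₁ = √(2×69,800×406/46.0000) = 1,110.01  (< 2,750, feasible at tier 1)
EOQ₂ = √(2×69,800×406/45.8625) = 1,111.67  (< 2,750 → use Q = 2,750 at tier-2 price)
TC(tier 1 (EOQ₁), Q≈1,110.0) = €12,894,260.45
TC(tier 2, Q≈2,750.0) = €12,878,175.96
Minimum at tier 2: €12,878,175.96

€12,878,175.96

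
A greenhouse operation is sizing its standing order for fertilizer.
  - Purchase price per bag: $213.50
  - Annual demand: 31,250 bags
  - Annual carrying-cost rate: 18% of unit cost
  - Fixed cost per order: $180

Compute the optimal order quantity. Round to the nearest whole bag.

Carrying cost H = $213.5 × 18% = $38.4300/bag/yr
Q* = √(2·D·S / H) = √(2·31,250·180 / 38.43) = √292,740.0 ≈ 541.05

541 bags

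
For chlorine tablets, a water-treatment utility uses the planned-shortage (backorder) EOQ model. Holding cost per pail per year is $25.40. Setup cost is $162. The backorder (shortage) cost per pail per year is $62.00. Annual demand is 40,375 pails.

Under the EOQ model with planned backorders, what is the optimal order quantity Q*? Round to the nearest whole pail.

Basic EOQ = √(2·40,375·162/25.4) = 717.649
Backorder adjustment √((H+b)/b) = √((25.4+62)/62) = 1.1873
Q* = 717.649 × 1.1873 ≈ 852.06

852 pails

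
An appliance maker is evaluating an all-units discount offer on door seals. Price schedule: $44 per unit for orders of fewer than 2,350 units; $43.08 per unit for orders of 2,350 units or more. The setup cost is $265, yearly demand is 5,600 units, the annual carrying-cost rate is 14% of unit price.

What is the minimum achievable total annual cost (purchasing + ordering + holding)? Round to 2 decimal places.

$248,966.15

H₁ = 14%×$44 = $6.1600;  H₂ = 14%×$43.08 = $6.0312
EOQ₁ = √(2×5,600×265/6.1600) = 694.13  (< 2,350, feasible at tier 1)
EOQ₂ = √(2×5,600×265/6.0312) = 701.50  (< 2,350 → use Q = 2,350 at tier-2 price)
TC(tier 1 (EOQ₁), Q≈694.1) = $250,675.85
TC(tier 2, Q≈2,350.0) = $248,966.15
Minimum at tier 2: $248,966.15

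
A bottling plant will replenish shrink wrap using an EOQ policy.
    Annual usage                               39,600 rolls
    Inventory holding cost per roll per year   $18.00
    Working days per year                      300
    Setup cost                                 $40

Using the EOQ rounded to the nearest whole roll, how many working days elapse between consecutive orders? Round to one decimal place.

3.2 days

2DS/H = 2·39,600·40/18 = 176,000.00
EOQ = √176,000.00 ≈ 419.52 → Q = 420 rolls
Cycle time = (working days × Q)/D = (300 × 420) / 39,600 = 3.182 days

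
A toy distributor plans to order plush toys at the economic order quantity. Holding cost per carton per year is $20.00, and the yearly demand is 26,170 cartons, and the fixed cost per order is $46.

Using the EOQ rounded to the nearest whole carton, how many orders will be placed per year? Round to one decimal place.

75.4 orders per year

EOQ = √(2DS/H) = √(2 × 26,170 × 46 / 20)
    = √(120,382.00) ≈ 346.96 → Q = 347
N = D/Q = 26,170/347 ≈ 75.418 orders/yr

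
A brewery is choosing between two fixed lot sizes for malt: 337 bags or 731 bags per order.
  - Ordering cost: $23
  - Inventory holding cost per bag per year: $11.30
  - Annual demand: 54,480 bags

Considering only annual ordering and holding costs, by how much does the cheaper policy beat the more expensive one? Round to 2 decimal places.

$222.03

Annual cost at Q: ordering D·S/Q plus holding Q·H/2.
TC(337) = (54,480/337)×23 + (337/2)×11.3 = $5,622.27
TC(731) = (54,480/731)×23 + (731/2)×11.3 = $5,844.30
|ΔTC| = |$5,622.27 − $5,844.30| = $222.03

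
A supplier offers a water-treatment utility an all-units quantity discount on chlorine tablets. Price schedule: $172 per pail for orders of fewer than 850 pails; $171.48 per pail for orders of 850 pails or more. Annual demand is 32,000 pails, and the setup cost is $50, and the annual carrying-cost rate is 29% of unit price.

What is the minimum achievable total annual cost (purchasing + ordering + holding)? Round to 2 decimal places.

H₁ = 29%×$172 = $49.8800;  H₂ = 29%×$171.48 = $49.7292
EOQ₁ = √(2×32,000×50/49.8800) = 253.29  (< 850, feasible at tier 1)
EOQ₂ = √(2×32,000×50/49.7292) = 253.67  (< 850 → use Q = 850 at tier-2 price)
TC(tier 1 (EOQ₁), Q≈253.3) = $5,516,633.92
TC(tier 2, Q≈850.0) = $5,510,377.26
Minimum at tier 2: $5,510,377.26

$5,510,377.26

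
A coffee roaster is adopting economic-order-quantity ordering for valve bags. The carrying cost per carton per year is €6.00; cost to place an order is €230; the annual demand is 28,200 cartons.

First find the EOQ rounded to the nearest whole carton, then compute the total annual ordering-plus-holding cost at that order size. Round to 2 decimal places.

EOQ = √(2DS/H) = √(2 × 28,200 × 230 / 6)
    = √(2,162,000.00) ≈ 1,470.37 → Q = 1,470 cartons
Ordering: D/Q × S = 28,200/1,470 × €230 = €4,412.24
Holding:  Q/2 × H = 1,470/2 × €6 = €4,410.00
Total = €4,412.24 + €4,410.00 = €8,822.24

€8,822.24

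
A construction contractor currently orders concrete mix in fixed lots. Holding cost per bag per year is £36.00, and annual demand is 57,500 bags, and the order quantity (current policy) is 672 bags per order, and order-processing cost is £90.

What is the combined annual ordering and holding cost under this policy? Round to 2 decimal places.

Ordering: D/Q × S = 57,500/672 × £90 = £7,700.89
Holding:  Q/2 × H = 672/2 × £36 = £12,096.00
Total = £7,700.89 + £12,096.00 = £19,796.89

£19,796.89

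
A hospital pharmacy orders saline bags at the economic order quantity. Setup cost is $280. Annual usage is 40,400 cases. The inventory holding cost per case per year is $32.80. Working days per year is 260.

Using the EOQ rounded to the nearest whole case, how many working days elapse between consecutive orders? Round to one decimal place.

EOQ = √(2DS/H) = √(2 × 40,400 × 280 / 32.8)
    = √(689,756.10) ≈ 830.52 → Q = 831 cases
Cycle time = (working days × Q)/D = (260 × 831) / 40,400 = 5.348 days

5.3 days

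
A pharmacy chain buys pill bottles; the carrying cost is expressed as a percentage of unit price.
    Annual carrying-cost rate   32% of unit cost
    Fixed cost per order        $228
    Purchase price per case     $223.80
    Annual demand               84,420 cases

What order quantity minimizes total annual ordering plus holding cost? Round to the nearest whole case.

733 cases

Holding cost per case per year: H = 32% × $223.8 = $71.6160
Q* = √(2·D·S / H) = √(2·84,420·228 / 71.616) = √537,526.8 ≈ 733.16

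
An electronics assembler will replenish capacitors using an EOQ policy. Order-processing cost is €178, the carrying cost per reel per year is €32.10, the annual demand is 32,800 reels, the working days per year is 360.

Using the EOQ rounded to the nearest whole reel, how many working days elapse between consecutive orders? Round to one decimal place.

6.6 days

Q* = √(2·D·S / H) = √(2·32,800·178 / 32.1) = √363,763.2 ≈ 603.13 → Q = 603 reels
Cycle time = (working days × Q)/D = (360 × 603) / 32,800 = 6.618 days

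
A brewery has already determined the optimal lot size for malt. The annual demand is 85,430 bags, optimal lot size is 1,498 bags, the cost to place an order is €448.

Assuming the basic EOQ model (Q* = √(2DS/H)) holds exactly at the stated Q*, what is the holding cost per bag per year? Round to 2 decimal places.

€34.11

From Q* = √(2DS/H) ⇒ Q*² = 2DS/H.
H = 2DS / Q² = 2 × 85,430 × 448 / 1,498² = 34.1110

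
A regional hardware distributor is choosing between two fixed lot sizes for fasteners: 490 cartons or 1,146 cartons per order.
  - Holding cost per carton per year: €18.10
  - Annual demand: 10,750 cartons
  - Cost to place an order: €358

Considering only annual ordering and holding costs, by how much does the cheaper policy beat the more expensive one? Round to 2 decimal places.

€1,440.92

Annual cost at Q: ordering D·S/Q plus holding Q·H/2.
TC(490) = (10,750/490)×358 + (490/2)×18.1 = €12,288.58
TC(1,146) = (10,750/1,146)×358 + (1,146/2)×18.1 = €13,729.50
Cheaper: Q = 490.  Difference = €1,440.92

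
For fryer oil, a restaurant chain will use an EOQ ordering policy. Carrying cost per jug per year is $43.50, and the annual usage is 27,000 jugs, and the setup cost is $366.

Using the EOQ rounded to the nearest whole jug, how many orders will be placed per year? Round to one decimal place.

2DS/H = 2·27,000·366/43.5 = 454,344.83
EOQ = √454,344.83 ≈ 674.05 → Q = 674
N = D/Q = 27,000/674 ≈ 40.059 orders/yr

40.1 orders per year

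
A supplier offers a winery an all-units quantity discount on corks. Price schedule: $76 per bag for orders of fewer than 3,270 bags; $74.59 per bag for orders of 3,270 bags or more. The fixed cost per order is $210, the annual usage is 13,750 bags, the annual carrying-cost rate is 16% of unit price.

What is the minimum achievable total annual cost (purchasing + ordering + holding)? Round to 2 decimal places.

$1,046,008.27

H₁ = 16%×$76 = $12.1600;  H₂ = 16%×$74.59 = $11.9344
EOQ₁ = √(2×13,750×210/12.1600) = 689.14  (< 3,270, feasible at tier 1)
EOQ₂ = √(2×13,750×210/11.9344) = 695.63  (< 3,270 → use Q = 3,270 at tier-2 price)
TC(tier 1 (EOQ₁), Q≈689.1) = $1,053,379.98
TC(tier 2, Q≈3,270.0) = $1,046,008.27
Minimum at tier 2: $1,046,008.27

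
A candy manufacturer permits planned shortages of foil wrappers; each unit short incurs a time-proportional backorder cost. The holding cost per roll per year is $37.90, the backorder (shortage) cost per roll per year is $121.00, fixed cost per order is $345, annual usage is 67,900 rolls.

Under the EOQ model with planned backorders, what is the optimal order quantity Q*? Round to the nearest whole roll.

1,274 rolls

Basic EOQ = √(2·67,900·345/37.9) = 1,111.834
Backorder adjustment √((H+b)/b) = √((37.9+121)/121) = 1.1460
Q* = 1,111.834 × 1.1460 ≈ 1,274.12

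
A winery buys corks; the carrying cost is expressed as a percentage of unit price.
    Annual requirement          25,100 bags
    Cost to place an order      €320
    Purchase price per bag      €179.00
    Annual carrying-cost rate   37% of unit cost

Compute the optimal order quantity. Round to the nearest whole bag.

H = i·C = 0.37 × €179 = €66.2300 per bag-year
Q* = √(2·D·S / H) = √(2·25,100·320 / 66.23) = √242,548.7 ≈ 492.49

492 bags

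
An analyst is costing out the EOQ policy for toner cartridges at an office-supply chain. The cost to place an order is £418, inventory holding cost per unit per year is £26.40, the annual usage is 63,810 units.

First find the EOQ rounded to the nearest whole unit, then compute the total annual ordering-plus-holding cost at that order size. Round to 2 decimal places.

£37,527.49

Q* = √(2·D·S / H) = √(2·63,810·418 / 26.4) = √2,020,650.0 ≈ 1,421.50 → Q = 1,421 units
Ordering: D/Q × S = 63,810/1,421 × £418 = £18,770.29
Holding:  Q/2 × H = 1,421/2 × £26.4 = £18,757.20
Total = £18,770.29 + £18,757.20 = £37,527.49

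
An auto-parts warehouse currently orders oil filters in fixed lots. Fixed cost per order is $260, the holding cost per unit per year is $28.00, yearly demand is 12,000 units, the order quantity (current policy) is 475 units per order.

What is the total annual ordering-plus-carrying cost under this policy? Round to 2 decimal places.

$13,218.42

Orders/yr = 12,000/475 = 25.263; ordering cost = 25.263 × $260 = $6,568.42
Average inventory = 475/2 = 237.5; holding cost = 237.5 × $28 = $6,650.00
Total = $6,568.42 + $6,650.00 = $13,218.42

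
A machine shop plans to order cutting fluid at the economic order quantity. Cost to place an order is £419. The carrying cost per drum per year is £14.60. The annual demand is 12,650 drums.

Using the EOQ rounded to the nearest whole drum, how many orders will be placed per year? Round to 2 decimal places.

2DS/H = 2·12,650·419/14.6 = 726,075.34
EOQ = √726,075.34 ≈ 852.10 → Q = 852
N = D/Q = 12,650/852 ≈ 14.847 orders/yr

14.85 orders per year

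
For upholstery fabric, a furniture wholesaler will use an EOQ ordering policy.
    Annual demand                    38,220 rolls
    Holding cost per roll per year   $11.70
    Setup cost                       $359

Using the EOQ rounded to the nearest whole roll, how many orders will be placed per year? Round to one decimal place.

25.0 orders per year

2DS/H = 2·38,220·359/11.7 = 2,345,466.67
EOQ = √2,345,466.67 ≈ 1,531.49 → Q = 1,531
N = D/Q = 38,220/1,531 ≈ 24.964 orders/yr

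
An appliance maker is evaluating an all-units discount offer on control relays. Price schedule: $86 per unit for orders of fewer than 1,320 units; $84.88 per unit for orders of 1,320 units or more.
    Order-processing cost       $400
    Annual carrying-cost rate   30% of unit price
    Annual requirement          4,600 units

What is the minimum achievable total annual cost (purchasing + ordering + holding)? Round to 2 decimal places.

$405,343.92

H₁ = 30%×$86 = $25.8000;  H₂ = 30%×$84.88 = $25.4640
EOQ₁ = √(2×4,600×400/25.8000) = 377.67  (< 1,320, feasible at tier 1)
EOQ₂ = √(2×4,600×400/25.4640) = 380.15  (< 1,320 → use Q = 1,320 at tier-2 price)
TC(tier 1 (EOQ₁), Q≈377.7) = $405,343.92
TC(tier 2, Q≈1,320.0) = $408,648.18
Minimum at tier 1 (EOQ₁): $405,343.92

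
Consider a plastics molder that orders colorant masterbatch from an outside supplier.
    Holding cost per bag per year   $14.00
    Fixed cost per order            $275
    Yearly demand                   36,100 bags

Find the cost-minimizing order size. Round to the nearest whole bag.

EOQ = √(2DS/H) = √(2 × 36,100 × 275 / 14)
    = √(1,418,214.29) ≈ 1,190.89

1,191 bags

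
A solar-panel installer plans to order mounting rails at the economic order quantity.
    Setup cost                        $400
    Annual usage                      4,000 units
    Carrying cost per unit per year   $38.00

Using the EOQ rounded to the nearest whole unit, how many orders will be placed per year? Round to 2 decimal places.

Optimal lot size Q* = (2 × 4,000 × $400 / $38)^½ ≈ 290.19 → Q = 290
Orders per year = D/Q = 4,000 / 290 = 13.793

13.79 orders per year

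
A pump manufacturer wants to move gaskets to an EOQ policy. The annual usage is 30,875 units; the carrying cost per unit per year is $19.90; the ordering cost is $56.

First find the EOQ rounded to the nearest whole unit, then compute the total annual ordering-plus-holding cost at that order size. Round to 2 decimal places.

Q* = √(2·D·S / H) = √(2·30,875·56 / 19.9) = √173,768.8 ≈ 416.86 → Q = 417 units
Ordering: D/Q × S = 30,875/417 × $56 = $4,146.28
Holding:  Q/2 × H = 417/2 × $19.9 = $4,149.15
Total = $4,146.28 + $4,149.15 = $8,295.43

$8,295.43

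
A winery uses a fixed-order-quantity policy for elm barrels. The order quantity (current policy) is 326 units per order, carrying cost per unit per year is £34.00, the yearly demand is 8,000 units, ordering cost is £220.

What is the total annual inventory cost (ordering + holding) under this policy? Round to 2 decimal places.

Orders/yr = 8,000/326 = 24.540; ordering cost = 24.540 × £220 = £5,398.77
Average inventory = 326/2 = 163; holding cost = 163 × £34 = £5,542.00
Total = £5,398.77 + £5,542.00 = £10,940.77

£10,940.77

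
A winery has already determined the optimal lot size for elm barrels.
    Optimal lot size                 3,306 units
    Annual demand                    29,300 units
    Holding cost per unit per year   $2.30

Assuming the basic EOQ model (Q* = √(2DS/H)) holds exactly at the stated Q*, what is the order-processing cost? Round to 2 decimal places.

EOQ relation: Q² = 2DS/H, so rearrange for the unknown.
S = Q²H / (2D) = 3,306² × 2.3 / (2 × 29,300) = 428.9789

$428.98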